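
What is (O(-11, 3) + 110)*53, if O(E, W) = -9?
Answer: 5353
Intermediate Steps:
(O(-11, 3) + 110)*53 = (-9 + 110)*53 = 101*53 = 5353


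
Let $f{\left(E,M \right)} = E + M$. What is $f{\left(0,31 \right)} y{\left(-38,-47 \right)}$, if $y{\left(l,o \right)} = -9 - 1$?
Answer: $-310$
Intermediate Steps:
$y{\left(l,o \right)} = -10$
$f{\left(0,31 \right)} y{\left(-38,-47 \right)} = \left(0 + 31\right) \left(-10\right) = 31 \left(-10\right) = -310$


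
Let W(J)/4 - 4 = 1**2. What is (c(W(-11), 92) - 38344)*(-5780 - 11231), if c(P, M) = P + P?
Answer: 651589344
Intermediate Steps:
W(J) = 20 (W(J) = 16 + 4*1**2 = 16 + 4*1 = 16 + 4 = 20)
c(P, M) = 2*P
(c(W(-11), 92) - 38344)*(-5780 - 11231) = (2*20 - 38344)*(-5780 - 11231) = (40 - 38344)*(-17011) = -38304*(-17011) = 651589344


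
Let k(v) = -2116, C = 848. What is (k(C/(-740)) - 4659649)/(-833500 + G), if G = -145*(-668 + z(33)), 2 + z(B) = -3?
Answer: 932353/147183 ≈ 6.3346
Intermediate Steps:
z(B) = -5 (z(B) = -2 - 3 = -5)
G = 97585 (G = -145*(-668 - 5) = -145*(-673) = 97585)
(k(C/(-740)) - 4659649)/(-833500 + G) = (-2116 - 4659649)/(-833500 + 97585) = -4661765/(-735915) = -4661765*(-1/735915) = 932353/147183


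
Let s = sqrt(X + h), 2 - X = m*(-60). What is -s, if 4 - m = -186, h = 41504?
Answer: -sqrt(52906) ≈ -230.01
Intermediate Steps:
m = 190 (m = 4 - 1*(-186) = 4 + 186 = 190)
X = 11402 (X = 2 - 190*(-60) = 2 - 1*(-11400) = 2 + 11400 = 11402)
s = sqrt(52906) (s = sqrt(11402 + 41504) = sqrt(52906) ≈ 230.01)
-s = -sqrt(52906)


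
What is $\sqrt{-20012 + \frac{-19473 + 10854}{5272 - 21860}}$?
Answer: $\frac{i \sqrt{8145553031}}{638} \approx 141.46 i$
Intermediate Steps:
$\sqrt{-20012 + \frac{-19473 + 10854}{5272 - 21860}} = \sqrt{-20012 - \frac{8619}{-16588}} = \sqrt{-20012 - - \frac{663}{1276}} = \sqrt{-20012 + \frac{663}{1276}} = \sqrt{- \frac{25534649}{1276}} = \frac{i \sqrt{8145553031}}{638}$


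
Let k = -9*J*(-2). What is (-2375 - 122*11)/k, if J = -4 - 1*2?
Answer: 413/12 ≈ 34.417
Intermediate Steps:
J = -6 (J = -4 - 2 = -6)
k = -108 (k = -9*(-6)*(-2) = 54*(-2) = -108)
(-2375 - 122*11)/k = (-2375 - 122*11)/(-108) = (-2375 - 1342)*(-1/108) = -3717*(-1/108) = 413/12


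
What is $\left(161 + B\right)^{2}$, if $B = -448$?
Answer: $82369$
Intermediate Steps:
$\left(161 + B\right)^{2} = \left(161 - 448\right)^{2} = \left(-287\right)^{2} = 82369$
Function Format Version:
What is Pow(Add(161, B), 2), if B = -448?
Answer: 82369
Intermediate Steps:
Pow(Add(161, B), 2) = Pow(Add(161, -448), 2) = Pow(-287, 2) = 82369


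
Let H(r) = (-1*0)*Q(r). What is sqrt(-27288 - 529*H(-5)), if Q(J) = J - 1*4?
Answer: 6*I*sqrt(758) ≈ 165.19*I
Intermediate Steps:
Q(J) = -4 + J (Q(J) = J - 4 = -4 + J)
H(r) = 0 (H(r) = (-1*0)*(-4 + r) = 0*(-4 + r) = 0)
sqrt(-27288 - 529*H(-5)) = sqrt(-27288 - 529*0) = sqrt(-27288 + 0) = sqrt(-27288) = 6*I*sqrt(758)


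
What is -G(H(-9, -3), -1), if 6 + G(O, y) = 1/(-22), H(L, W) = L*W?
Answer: 133/22 ≈ 6.0455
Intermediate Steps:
G(O, y) = -133/22 (G(O, y) = -6 + 1/(-22) = -6 - 1/22 = -133/22)
-G(H(-9, -3), -1) = -1*(-133/22) = 133/22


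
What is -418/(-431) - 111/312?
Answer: 27525/44824 ≈ 0.61407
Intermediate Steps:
-418/(-431) - 111/312 = -418*(-1/431) - 111*1/312 = 418/431 - 37/104 = 27525/44824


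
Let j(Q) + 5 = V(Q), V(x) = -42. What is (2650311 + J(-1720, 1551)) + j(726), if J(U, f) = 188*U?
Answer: 2326904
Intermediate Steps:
j(Q) = -47 (j(Q) = -5 - 42 = -47)
(2650311 + J(-1720, 1551)) + j(726) = (2650311 + 188*(-1720)) - 47 = (2650311 - 323360) - 47 = 2326951 - 47 = 2326904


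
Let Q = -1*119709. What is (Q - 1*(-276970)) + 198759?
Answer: 356020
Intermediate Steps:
Q = -119709
(Q - 1*(-276970)) + 198759 = (-119709 - 1*(-276970)) + 198759 = (-119709 + 276970) + 198759 = 157261 + 198759 = 356020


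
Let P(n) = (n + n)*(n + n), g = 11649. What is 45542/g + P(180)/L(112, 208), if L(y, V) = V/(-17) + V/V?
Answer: -25656378278/2224959 ≈ -11531.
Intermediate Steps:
L(y, V) = 1 - V/17 (L(y, V) = V*(-1/17) + 1 = -V/17 + 1 = 1 - V/17)
P(n) = 4*n² (P(n) = (2*n)*(2*n) = 4*n²)
45542/g + P(180)/L(112, 208) = 45542/11649 + (4*180²)/(1 - 1/17*208) = 45542*(1/11649) + (4*32400)/(1 - 208/17) = 45542/11649 + 129600/(-191/17) = 45542/11649 + 129600*(-17/191) = 45542/11649 - 2203200/191 = -25656378278/2224959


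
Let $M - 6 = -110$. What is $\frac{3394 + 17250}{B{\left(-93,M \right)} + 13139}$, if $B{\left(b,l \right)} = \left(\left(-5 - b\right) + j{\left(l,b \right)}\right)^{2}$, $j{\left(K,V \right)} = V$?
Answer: $\frac{5161}{3291} \approx 1.5682$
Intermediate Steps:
$M = -104$ ($M = 6 - 110 = -104$)
$B{\left(b,l \right)} = 25$ ($B{\left(b,l \right)} = \left(\left(-5 - b\right) + b\right)^{2} = \left(-5\right)^{2} = 25$)
$\frac{3394 + 17250}{B{\left(-93,M \right)} + 13139} = \frac{3394 + 17250}{25 + 13139} = \frac{20644}{13164} = 20644 \cdot \frac{1}{13164} = \frac{5161}{3291}$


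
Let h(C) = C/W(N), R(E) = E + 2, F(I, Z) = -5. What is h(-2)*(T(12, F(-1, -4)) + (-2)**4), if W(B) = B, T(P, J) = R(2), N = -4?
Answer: 10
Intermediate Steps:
R(E) = 2 + E
T(P, J) = 4 (T(P, J) = 2 + 2 = 4)
h(C) = -C/4 (h(C) = C/(-4) = C*(-1/4) = -C/4)
h(-2)*(T(12, F(-1, -4)) + (-2)**4) = (-1/4*(-2))*(4 + (-2)**4) = (4 + 16)/2 = (1/2)*20 = 10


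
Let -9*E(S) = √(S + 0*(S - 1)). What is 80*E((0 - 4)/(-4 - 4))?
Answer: -40*√2/9 ≈ -6.2854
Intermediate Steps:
E(S) = -√S/9 (E(S) = -√(S + 0*(S - 1))/9 = -√(S + 0*(-1 + S))/9 = -√(S + 0)/9 = -√S/9)
80*E((0 - 4)/(-4 - 4)) = 80*(-2*√(-1/(-4 - 4))/9) = 80*(-2*√(-1/(-8))/9) = 80*(-√2/2/9) = 80*(-√2/18) = -40*√2/9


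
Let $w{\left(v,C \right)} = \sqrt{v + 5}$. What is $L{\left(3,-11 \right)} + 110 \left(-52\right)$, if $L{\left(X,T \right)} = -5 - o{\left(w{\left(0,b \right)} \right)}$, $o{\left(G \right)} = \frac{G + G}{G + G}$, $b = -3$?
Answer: $-5726$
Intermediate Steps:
$w{\left(v,C \right)} = \sqrt{5 + v}$
$o{\left(G \right)} = 1$ ($o{\left(G \right)} = \frac{2 G}{2 G} = 2 G \frac{1}{2 G} = 1$)
$L{\left(X,T \right)} = -6$ ($L{\left(X,T \right)} = -5 - 1 = -6$)
$L{\left(3,-11 \right)} + 110 \left(-52\right) = -6 + 110 \left(-52\right) = -6 - 5720 = -5726$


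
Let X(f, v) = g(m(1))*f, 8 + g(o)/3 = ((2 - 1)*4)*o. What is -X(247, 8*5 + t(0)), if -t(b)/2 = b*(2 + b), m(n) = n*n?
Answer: 2964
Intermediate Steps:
m(n) = n²
t(b) = -2*b*(2 + b)
g(o) = -24 + 12*o (g(o) = -24 + 3*(((2 - 1)*4)*o) = -24 + 3*((1*4)*o) = -24 + 3*(4*o) = -24 + 12*o)
X(f, v) = -12*f (X(f, v) = (-24 + 12*1²)*f = (-24 + 12*1)*f = (-24 + 12)*f = -12*f)
-X(247, 8*5 + t(0)) = -(-12)*247 = -1*(-2964) = 2964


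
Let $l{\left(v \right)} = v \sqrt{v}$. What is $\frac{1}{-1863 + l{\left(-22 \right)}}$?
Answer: $\frac{i}{- 1863 i + 22 \sqrt{22}} \approx -0.00053513 + 2.964 \cdot 10^{-5} i$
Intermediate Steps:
$l{\left(v \right)} = v^{\frac{3}{2}}$
$\frac{1}{-1863 + l{\left(-22 \right)}} = \frac{1}{-1863 + \left(-22\right)^{\frac{3}{2}}} = \frac{1}{-1863 - 22 i \sqrt{22}}$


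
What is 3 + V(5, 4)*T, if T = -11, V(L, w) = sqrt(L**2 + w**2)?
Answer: 3 - 11*sqrt(41) ≈ -67.434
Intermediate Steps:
3 + V(5, 4)*T = 3 + sqrt(5**2 + 4**2)*(-11) = 3 + sqrt(25 + 16)*(-11) = 3 + sqrt(41)*(-11) = 3 - 11*sqrt(41)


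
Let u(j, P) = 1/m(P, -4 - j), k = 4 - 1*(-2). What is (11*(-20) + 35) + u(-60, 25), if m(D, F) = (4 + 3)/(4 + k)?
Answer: -1285/7 ≈ -183.57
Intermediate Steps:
k = 6 (k = 4 + 2 = 6)
m(D, F) = 7/10 (m(D, F) = (4 + 3)/(4 + 6) = 7/10)
u(j, P) = 10/7 (u(j, P) = 1/(7/10) = 10/7)
(11*(-20) + 35) + u(-60, 25) = (11*(-20) + 35) + 10/7 = (-220 + 35) + 10/7 = -185 + 10/7 = -1285/7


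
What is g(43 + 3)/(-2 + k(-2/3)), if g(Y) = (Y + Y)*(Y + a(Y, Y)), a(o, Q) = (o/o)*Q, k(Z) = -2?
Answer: -2116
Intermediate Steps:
a(o, Q) = Q (a(o, Q) = 1*Q = Q)
g(Y) = 4*Y² (g(Y) = (Y + Y)*(Y + Y) = (2*Y)*(2*Y) = 4*Y²)
g(43 + 3)/(-2 + k(-2/3)) = (4*(43 + 3)²)/(-2 - 2) = (4*46²)/(-4) = (4*2116)*(-¼) = 8464*(-¼) = -2116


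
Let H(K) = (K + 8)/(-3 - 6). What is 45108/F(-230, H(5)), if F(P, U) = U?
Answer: -405972/13 ≈ -31229.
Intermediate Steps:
H(K) = -8/9 - K/9 (H(K) = (8 + K)/(-9) = (8 + K)*(-⅑) = -8/9 - K/9)
45108/F(-230, H(5)) = 45108/(-8/9 - ⅑*5) = 45108/(-8/9 - 5/9) = 45108/(-13/9) = 45108*(-9/13) = -405972/13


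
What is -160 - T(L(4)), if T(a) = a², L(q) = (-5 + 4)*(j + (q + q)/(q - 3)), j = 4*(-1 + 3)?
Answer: -416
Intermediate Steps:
j = 8 (j = 4*2 = 8)
L(q) = -8 - 2*q/(-3 + q) (L(q) = (-5 + 4)*(8 + (q + q)/(q - 3)) = -(8 + (2*q)/(-3 + q)) = -(8 + 2*q/(-3 + q)) = -8 - 2*q/(-3 + q))
-160 - T(L(4)) = -160 - (2*(12 - 5*4)/(-3 + 4))² = -160 - (2*(12 - 20)/1)² = -160 - (2*1*(-8))² = -160 - 1*(-16)² = -160 - 1*256 = -160 - 256 = -416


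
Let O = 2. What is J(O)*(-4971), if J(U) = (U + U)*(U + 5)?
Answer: -139188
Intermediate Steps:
J(U) = 2*U*(5 + U) (J(U) = (2*U)*(5 + U) = 2*U*(5 + U))
J(O)*(-4971) = (2*2*(5 + 2))*(-4971) = (2*2*7)*(-4971) = 28*(-4971) = -139188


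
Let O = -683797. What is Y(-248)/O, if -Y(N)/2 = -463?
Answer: -926/683797 ≈ -0.0013542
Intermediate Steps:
Y(N) = 926 (Y(N) = -2*(-463) = 926)
Y(-248)/O = 926/(-683797) = 926*(-1/683797) = -926/683797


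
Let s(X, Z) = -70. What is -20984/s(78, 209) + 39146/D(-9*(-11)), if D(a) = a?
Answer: 2408818/3465 ≈ 695.19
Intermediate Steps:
-20984/s(78, 209) + 39146/D(-9*(-11)) = -20984/(-70) + 39146/((-9*(-11))) = -20984*(-1/70) + 39146/99 = 10492/35 + 39146*(1/99) = 10492/35 + 39146/99 = 2408818/3465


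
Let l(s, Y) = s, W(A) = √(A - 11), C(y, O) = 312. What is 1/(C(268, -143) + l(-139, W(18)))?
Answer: 1/173 ≈ 0.0057803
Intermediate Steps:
W(A) = √(-11 + A)
1/(C(268, -143) + l(-139, W(18))) = 1/(312 - 139) = 1/173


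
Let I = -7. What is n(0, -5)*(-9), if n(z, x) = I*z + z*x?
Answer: 0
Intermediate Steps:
n(z, x) = -7*z + x*z (n(z, x) = -7*z + z*x = -7*z + x*z)
n(0, -5)*(-9) = (0*(-7 - 5))*(-9) = (0*(-12))*(-9) = 0*(-9) = 0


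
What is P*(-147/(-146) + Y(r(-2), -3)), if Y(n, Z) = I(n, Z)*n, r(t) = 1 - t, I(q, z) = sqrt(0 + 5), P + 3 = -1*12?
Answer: -2205/146 - 45*sqrt(5) ≈ -115.73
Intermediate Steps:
P = -15 (P = -3 - 1*12 = -3 - 12 = -15)
I(q, z) = sqrt(5)
Y(n, Z) = n*sqrt(5) (Y(n, Z) = sqrt(5)*n = n*sqrt(5))
P*(-147/(-146) + Y(r(-2), -3)) = -15*(-147/(-146) + (1 - 1*(-2))*sqrt(5)) = -15*(-147*(-1/146) + (1 + 2)*sqrt(5)) = -15*(147/146 + 3*sqrt(5)) = -2205/146 - 45*sqrt(5)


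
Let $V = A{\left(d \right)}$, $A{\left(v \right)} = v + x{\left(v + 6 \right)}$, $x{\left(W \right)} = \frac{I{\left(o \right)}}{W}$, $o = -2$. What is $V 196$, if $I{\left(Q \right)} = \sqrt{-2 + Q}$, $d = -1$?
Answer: $-196 + \frac{392 i}{5} \approx -196.0 + 78.4 i$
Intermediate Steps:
$x{\left(W \right)} = \frac{2 i}{W}$ ($x{\left(W \right)} = \frac{\sqrt{-2 - 2}}{W} = \frac{\sqrt{-4}}{W} = \frac{2 i}{W}$)
$A{\left(v \right)} = v + \frac{2 i}{6 + v}$ ($A{\left(v \right)} = v + \frac{2 i}{v + 6} = v + \frac{2 i}{6 + v}$)
$V = -1 + \frac{2 i}{5}$ ($V = \frac{2 i - \left(6 - 1\right)}{6 - 1} = \frac{2 i - 5}{5} = \frac{-5 + 2 i}{5} = -1 + \frac{2 i}{5} \approx -1.0 + 0.4 i$)
$V 196 = \left(-1 + \frac{2 i}{5}\right) 196 = -196 + \frac{392 i}{5}$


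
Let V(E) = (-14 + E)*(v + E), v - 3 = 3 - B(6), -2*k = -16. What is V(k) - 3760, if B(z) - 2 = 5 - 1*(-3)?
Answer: -3784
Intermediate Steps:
k = 8 (k = -1/2*(-16) = 8)
B(z) = 10 (B(z) = 2 + (5 - 1*(-3)) = 2 + (5 + 3) = 2 + 8 = 10)
v = -4 (v = 3 + (3 - 1*10) = 3 + (3 - 10) = 3 - 7 = -4)
V(E) = (-14 + E)*(-4 + E)
V(k) - 3760 = (56 + 8**2 - 18*8) - 3760 = (56 + 64 - 144) - 3760 = -24 - 3760 = -3784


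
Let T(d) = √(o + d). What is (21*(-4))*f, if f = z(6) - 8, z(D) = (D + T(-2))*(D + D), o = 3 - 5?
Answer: -5376 - 2016*I ≈ -5376.0 - 2016.0*I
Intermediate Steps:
o = -2
T(d) = √(-2 + d)
z(D) = 2*D*(D + 2*I) (z(D) = (D + √(-2 - 2))*(D + D) = (D + √(-4))*(2*D) = (D + 2*I)*(2*D) = 2*D*(D + 2*I))
f = 64 + 24*I (f = 2*6*(6 + 2*I) - 8 = (72 + 24*I) - 8 = 64 + 24*I ≈ 64.0 + 24.0*I)
(21*(-4))*f = (21*(-4))*(64 + 24*I) = -84*(64 + 24*I) = -5376 - 2016*I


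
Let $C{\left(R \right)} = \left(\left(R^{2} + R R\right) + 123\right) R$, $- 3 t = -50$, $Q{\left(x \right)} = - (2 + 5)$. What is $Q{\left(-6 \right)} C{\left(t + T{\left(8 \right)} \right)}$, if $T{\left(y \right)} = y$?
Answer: $- \frac{6246562}{27} \approx -2.3135 \cdot 10^{5}$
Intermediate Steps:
$Q{\left(x \right)} = -7$ ($Q{\left(x \right)} = \left(-1\right) 7 = -7$)
$t = \frac{50}{3}$ ($t = \left(- \frac{1}{3}\right) \left(-50\right) = \frac{50}{3} \approx 16.667$)
$C{\left(R \right)} = R \left(123 + 2 R^{2}\right)$ ($C{\left(R \right)} = \left(\left(R^{2} + R^{2}\right) + 123\right) R = \left(2 R^{2} + 123\right) R = \left(123 + 2 R^{2}\right) R = R \left(123 + 2 R^{2}\right)$)
$Q{\left(-6 \right)} C{\left(t + T{\left(8 \right)} \right)} = - 7 \left(\frac{50}{3} + 8\right) \left(123 + 2 \left(\frac{50}{3} + 8\right)^{2}\right) = - 7 \frac{74 \left(123 + 2 \left(\frac{74}{3}\right)^{2}\right)}{3} = - 7 \frac{74 \left(123 + 2 \cdot \frac{5476}{9}\right)}{3} = - 7 \frac{74 \left(123 + \frac{10952}{9}\right)}{3} = - 7 \cdot \frac{74}{3} \cdot \frac{12059}{9} = \left(-7\right) \frac{892366}{27} = - \frac{6246562}{27}$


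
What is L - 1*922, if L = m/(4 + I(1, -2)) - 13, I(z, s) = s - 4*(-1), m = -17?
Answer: -5627/6 ≈ -937.83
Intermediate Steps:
I(z, s) = 4 + s (I(z, s) = s + 4 = 4 + s)
L = -95/6 (L = -17/(4 + (4 - 2)) - 13 = -17/(4 + 2) - 13 = -17/6 - 13 = -95/6 ≈ -15.833)
L - 1*922 = -95/6 - 1*922 = -95/6 - 922 = -5627/6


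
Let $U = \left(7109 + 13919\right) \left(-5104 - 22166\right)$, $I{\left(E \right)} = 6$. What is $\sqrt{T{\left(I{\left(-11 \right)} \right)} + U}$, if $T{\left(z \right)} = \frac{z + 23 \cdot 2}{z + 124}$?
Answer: $\frac{i \sqrt{14335838990}}{5} \approx 23946.0 i$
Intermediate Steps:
$T{\left(z \right)} = \frac{46 + z}{124 + z}$ ($T{\left(z \right)} = \frac{z + 46}{124 + z} = \frac{46 + z}{124 + z}$)
$U = -573433560$ ($U = 21028 \left(-27270\right) = -573433560$)
$\sqrt{T{\left(I{\left(-11 \right)} \right)} + U} = \sqrt{\frac{46 + 6}{124 + 6} - 573433560} = \sqrt{\frac{1}{130} \cdot 52 - 573433560} = \sqrt{\frac{2}{5} - 573433560} = \sqrt{- \frac{2867167798}{5}} = \frac{i \sqrt{14335838990}}{5}$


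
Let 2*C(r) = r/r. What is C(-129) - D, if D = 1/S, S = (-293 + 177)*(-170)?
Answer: 9859/19720 ≈ 0.49995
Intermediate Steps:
C(r) = ½ (C(r) = (r/r)/2 = (½)*1 = ½)
S = 19720 (S = -116*(-170) = 19720)
D = 1/19720 ≈ 5.0710e-5
C(-129) - D = ½ - 1*1/19720 = ½ - 1/19720 = 9859/19720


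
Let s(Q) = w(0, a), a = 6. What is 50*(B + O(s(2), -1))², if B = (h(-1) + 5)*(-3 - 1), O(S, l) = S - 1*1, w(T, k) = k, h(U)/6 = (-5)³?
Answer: 445511250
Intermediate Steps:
h(U) = -750 (h(U) = 6*(-5)³ = 6*(-125) = -750)
s(Q) = 6
O(S, l) = -1 + S (O(S, l) = S - 1 = -1 + S)
B = 2980 (B = (-750 + 5)*(-3 - 1) = -745*(-4) = 2980)
50*(B + O(s(2), -1))² = 50*(2980 + (-1 + 6))² = 50*(2980 + 5)² = 50*2985² = 50*8910225 = 445511250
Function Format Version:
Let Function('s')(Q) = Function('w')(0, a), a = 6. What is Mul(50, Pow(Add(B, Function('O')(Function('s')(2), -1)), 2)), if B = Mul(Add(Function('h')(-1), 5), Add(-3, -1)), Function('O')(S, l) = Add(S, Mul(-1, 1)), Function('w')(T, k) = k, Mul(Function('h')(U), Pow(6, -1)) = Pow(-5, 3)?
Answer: 445511250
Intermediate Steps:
Function('h')(U) = -750 (Function('h')(U) = Mul(6, Pow(-5, 3)) = Mul(6, -125) = -750)
Function('s')(Q) = 6
Function('O')(S, l) = Add(-1, S) (Function('O')(S, l) = Add(S, -1) = Add(-1, S))
B = 2980 (B = Mul(Add(-750, 5), Add(-3, -1)) = Mul(-745, -4) = 2980)
Mul(50, Pow(Add(B, Function('O')(Function('s')(2), -1)), 2)) = Mul(50, Pow(Add(2980, Add(-1, 6)), 2)) = Mul(50, Pow(Add(2980, 5), 2)) = Mul(50, Pow(2985, 2)) = Mul(50, 8910225) = 445511250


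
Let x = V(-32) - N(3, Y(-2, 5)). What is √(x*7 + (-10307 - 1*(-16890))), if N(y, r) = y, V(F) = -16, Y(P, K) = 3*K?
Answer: 5*√258 ≈ 80.312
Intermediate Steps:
x = -19 (x = -16 - 1*3 = -16 - 3 = -19)
√(x*7 + (-10307 - 1*(-16890))) = √(-19*7 + (-10307 - 1*(-16890))) = √(-133 + (-10307 + 16890)) = √(-133 + 6583) = √6450 = 5*√258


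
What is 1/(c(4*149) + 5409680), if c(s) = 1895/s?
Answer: 596/3224171175 ≈ 1.8485e-7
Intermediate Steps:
1/(c(4*149) + 5409680) = 1/(1895/((4*149)) + 5409680) = 1/(1895/596 + 5409680) = 1/(3224171175/596) = 596/3224171175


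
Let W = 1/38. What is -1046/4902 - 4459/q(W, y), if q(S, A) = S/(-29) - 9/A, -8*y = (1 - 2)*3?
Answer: 12029935091/64826499 ≈ 185.57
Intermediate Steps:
y = 3/8 (y = -(1 - 2)*3/8 = -(-1)*3/8 = -1/8*(-3) = 3/8 ≈ 0.37500)
W = 1/38 ≈ 0.026316
q(S, A) = -9/A - S/29 (q(S, A) = S*(-1/29) - 9/A = -S/29 - 9/A = -9/A - S/29)
-1046/4902 - 4459/q(W, y) = -1046/4902 - 4459/(-9/3/8 - 1/29*1/38) = -1046*1/4902 - 4459/(-9*8/3 - 1/1102) = -523/2451 - 4459/(-24 - 1/1102) = -523/2451 - 4459/(-26449/1102) = -523/2451 - 4459*(-1102/26449) = -523/2451 + 4913818/26449 = 12029935091/64826499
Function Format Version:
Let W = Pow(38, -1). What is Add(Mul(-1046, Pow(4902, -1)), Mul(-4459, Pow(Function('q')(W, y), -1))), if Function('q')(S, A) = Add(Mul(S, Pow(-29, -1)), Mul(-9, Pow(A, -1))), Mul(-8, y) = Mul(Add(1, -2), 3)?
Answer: Rational(12029935091, 64826499) ≈ 185.57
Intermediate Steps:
y = Rational(3, 8) (y = Mul(Rational(-1, 8), Mul(Add(1, -2), 3)) = Mul(Rational(-1, 8), Mul(-1, 3)) = Mul(Rational(-1, 8), -3) = Rational(3, 8) ≈ 0.37500)
W = Rational(1, 38) ≈ 0.026316
Function('q')(S, A) = Add(Mul(-9, Pow(A, -1)), Mul(Rational(-1, 29), S)) (Function('q')(S, A) = Add(Mul(S, Rational(-1, 29)), Mul(-9, Pow(A, -1))) = Add(Mul(Rational(-1, 29), S), Mul(-9, Pow(A, -1))) = Add(Mul(-9, Pow(A, -1)), Mul(Rational(-1, 29), S)))
Add(Mul(-1046, Pow(4902, -1)), Mul(-4459, Pow(Function('q')(W, y), -1))) = Add(Mul(-1046, Pow(4902, -1)), Mul(-4459, Pow(Add(Mul(-9, Pow(Rational(3, 8), -1)), Mul(Rational(-1, 29), Rational(1, 38))), -1))) = Add(Mul(-1046, Rational(1, 4902)), Mul(-4459, Pow(Add(Mul(-9, Rational(8, 3)), Rational(-1, 1102)), -1))) = Add(Rational(-523, 2451), Mul(-4459, Pow(Add(-24, Rational(-1, 1102)), -1))) = Add(Rational(-523, 2451), Mul(-4459, Pow(Rational(-26449, 1102), -1))) = Add(Rational(-523, 2451), Mul(-4459, Rational(-1102, 26449))) = Add(Rational(-523, 2451), Rational(4913818, 26449)) = Rational(12029935091, 64826499)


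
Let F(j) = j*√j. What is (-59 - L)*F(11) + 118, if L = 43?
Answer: 118 - 1122*√11 ≈ -3603.3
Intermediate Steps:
F(j) = j^(3/2)
(-59 - L)*F(11) + 118 = (-59 - 1*43)*11^(3/2) + 118 = (-59 - 43)*(11*√11) + 118 = -1122*√11 + 118 = 118 - 1122*√11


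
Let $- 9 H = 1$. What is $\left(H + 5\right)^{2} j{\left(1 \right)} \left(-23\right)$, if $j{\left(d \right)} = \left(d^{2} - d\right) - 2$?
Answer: $\frac{89056}{81} \approx 1099.5$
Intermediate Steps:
$H = - \frac{1}{9}$ ($H = \left(- \frac{1}{9}\right) 1 = - \frac{1}{9} \approx -0.11111$)
$j{\left(d \right)} = -2 + d^{2} - d$
$\left(H + 5\right)^{2} j{\left(1 \right)} \left(-23\right) = \left(- \frac{1}{9} + 5\right)^{2} \left(-2 + 1^{2} - 1\right) \left(-23\right) = \left(\frac{44}{9}\right)^{2} \left(-2 + 1 - 1\right) \left(-23\right) = \frac{1936}{81} \left(-2\right) \left(-23\right) = \left(- \frac{3872}{81}\right) \left(-23\right) = \frac{89056}{81}$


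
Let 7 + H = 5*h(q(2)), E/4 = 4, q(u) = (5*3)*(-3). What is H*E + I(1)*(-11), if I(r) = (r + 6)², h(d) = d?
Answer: -4251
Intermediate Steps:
q(u) = -45 (q(u) = 15*(-3) = -45)
E = 16 (E = 4*4 = 16)
I(r) = (6 + r)²
H = -232 (H = -7 + 5*(-45) = -7 - 225 = -232)
H*E + I(1)*(-11) = -232*16 + (6 + 1)²*(-11) = -3712 + 7²*(-11) = -3712 + 49*(-11) = -3712 - 539 = -4251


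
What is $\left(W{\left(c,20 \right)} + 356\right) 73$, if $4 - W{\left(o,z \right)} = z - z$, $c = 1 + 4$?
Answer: $26280$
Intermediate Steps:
$c = 5$
$W{\left(o,z \right)} = 4$ ($W{\left(o,z \right)} = 4 - \left(z - z\right) = 4 - 0 = 4 + 0 = 4$)
$\left(W{\left(c,20 \right)} + 356\right) 73 = \left(4 + 356\right) 73 = 360 \cdot 73 = 26280$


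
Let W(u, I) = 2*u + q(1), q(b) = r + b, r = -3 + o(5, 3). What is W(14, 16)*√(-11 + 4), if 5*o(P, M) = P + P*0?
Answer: 27*I*√7 ≈ 71.435*I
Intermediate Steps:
o(P, M) = P/5 (o(P, M) = (P + P*0)/5 = (P + 0)/5 = P/5)
r = -2 (r = -3 + (⅕)*5 = -3 + 1 = -2)
q(b) = -2 + b
W(u, I) = -1 + 2*u (W(u, I) = 2*u + (-2 + 1) = 2*u - 1 = -1 + 2*u)
W(14, 16)*√(-11 + 4) = (-1 + 2*14)*√(-11 + 4) = (-1 + 28)*√(-7) = 27*(I*√7) = 27*I*√7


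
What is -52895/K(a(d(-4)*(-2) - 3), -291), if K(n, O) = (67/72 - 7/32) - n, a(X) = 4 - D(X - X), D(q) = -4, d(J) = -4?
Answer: 15233760/2099 ≈ 7257.6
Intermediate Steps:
a(X) = 8 (a(X) = 4 - 1*(-4) = 4 + 4 = 8)
K(n, O) = 205/288 - n (K(n, O) = (67*(1/72) - 7*1/32) - n = (67/72 - 7/32) - n = 205/288 - n)
-52895/K(a(d(-4)*(-2) - 3), -291) = -52895/(205/288 - 1*8) = -52895/(205/288 - 8) = -52895/(-2099/288) = -52895*(-288/2099) = 15233760/2099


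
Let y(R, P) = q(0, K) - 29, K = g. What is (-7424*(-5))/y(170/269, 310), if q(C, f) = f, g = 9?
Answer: -1856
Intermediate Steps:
K = 9
y(R, P) = -20 (y(R, P) = 9 - 29 = -20)
(-7424*(-5))/y(170/269, 310) = -7424*(-5)/(-20) = 37120*(-1/20) = -1856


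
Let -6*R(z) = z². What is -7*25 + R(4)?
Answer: -533/3 ≈ -177.67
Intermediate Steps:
R(z) = -z²/6
-7*25 + R(4) = -7*25 - ⅙*4² = -175 - ⅙*16 = -175 - 8/3 = -533/3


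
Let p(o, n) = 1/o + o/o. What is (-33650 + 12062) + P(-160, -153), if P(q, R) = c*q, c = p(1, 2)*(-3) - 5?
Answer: -19828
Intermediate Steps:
p(o, n) = 1 + 1/o (p(o, n) = 1/o + 1 = 1 + 1/o)
c = -11 (c = ((1 + 1)/1)*(-3) - 5 = (1*2)*(-3) - 5 = 2*(-3) - 5 = -6 - 5 = -11)
P(q, R) = -11*q
(-33650 + 12062) + P(-160, -153) = (-33650 + 12062) - 11*(-160) = -21588 + 1760 = -19828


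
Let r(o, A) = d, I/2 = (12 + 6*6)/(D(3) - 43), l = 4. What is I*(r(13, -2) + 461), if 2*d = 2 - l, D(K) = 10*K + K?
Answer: -4416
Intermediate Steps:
D(K) = 11*K
d = -1 (d = (2 - 1*4)/2 = (2 - 4)/2 = (½)*(-2) = -1)
I = -48/5 (I = 2*((12 + 6*6)/(11*3 - 43)) = 2*((12 + 36)/(33 - 43)) = 2*(48/(-10)) = 2*(48*(-⅒)) = 2*(-24/5) = -48/5 ≈ -9.6000)
r(o, A) = -1
I*(r(13, -2) + 461) = -48*(-1 + 461)/5 = -48/5*460 = -4416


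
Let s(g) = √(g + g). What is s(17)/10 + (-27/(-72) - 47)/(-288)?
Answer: 373/2304 + √34/10 ≈ 0.74499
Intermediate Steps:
s(g) = √2*√g (s(g) = √(2*g) = √2*√g)
s(17)/10 + (-27/(-72) - 47)/(-288) = (√2*√17)/10 + (-27/(-72) - 47)/(-288) = √34*(⅒) + (-27*(-1/72) - 47)*(-1/288) = √34/10 + (3/8 - 47)*(-1/288) = √34/10 - 373/8*(-1/288) = √34/10 + 373/2304 = 373/2304 + √34/10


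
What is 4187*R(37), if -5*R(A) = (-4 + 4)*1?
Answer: 0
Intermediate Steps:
R(A) = 0 (R(A) = -(-4 + 4)/5 = -0 = -1/5*0 = 0)
4187*R(37) = 4187*0 = 0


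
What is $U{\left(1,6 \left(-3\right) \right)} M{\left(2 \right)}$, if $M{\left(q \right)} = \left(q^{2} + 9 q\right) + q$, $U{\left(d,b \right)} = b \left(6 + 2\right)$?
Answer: $-3456$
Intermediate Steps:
$U{\left(d,b \right)} = 8 b$ ($U{\left(d,b \right)} = b 8 = 8 b$)
$M{\left(q \right)} = q^{2} + 10 q$
$U{\left(1,6 \left(-3\right) \right)} M{\left(2 \right)} = 8 \cdot 6 \left(-3\right) 2 \left(10 + 2\right) = 8 \left(-18\right) 2 \cdot 12 = \left(-144\right) 24 = -3456$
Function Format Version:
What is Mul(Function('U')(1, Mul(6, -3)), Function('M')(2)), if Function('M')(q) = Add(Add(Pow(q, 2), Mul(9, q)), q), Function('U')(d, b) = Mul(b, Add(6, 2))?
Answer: -3456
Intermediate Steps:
Function('U')(d, b) = Mul(8, b) (Function('U')(d, b) = Mul(b, 8) = Mul(8, b))
Function('M')(q) = Add(Pow(q, 2), Mul(10, q))
Mul(Function('U')(1, Mul(6, -3)), Function('M')(2)) = Mul(Mul(8, Mul(6, -3)), Mul(2, Add(10, 2))) = Mul(Mul(8, -18), Mul(2, 12)) = Mul(-144, 24) = -3456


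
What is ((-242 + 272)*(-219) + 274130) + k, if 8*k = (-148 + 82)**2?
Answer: 536209/2 ≈ 2.6810e+5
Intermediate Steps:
k = 1089/2 (k = (-148 + 82)**2/8 = (1/8)*(-66)**2 = (1/8)*4356 = 1089/2 ≈ 544.50)
((-242 + 272)*(-219) + 274130) + k = ((-242 + 272)*(-219) + 274130) + 1089/2 = (30*(-219) + 274130) + 1089/2 = (-6570 + 274130) + 1089/2 = 267560 + 1089/2 = 536209/2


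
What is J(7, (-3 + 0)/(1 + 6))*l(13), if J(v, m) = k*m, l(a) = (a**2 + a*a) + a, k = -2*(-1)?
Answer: -2106/7 ≈ -300.86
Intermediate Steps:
k = 2
l(a) = a + 2*a**2 (l(a) = (a**2 + a**2) + a = 2*a**2 + a = a + 2*a**2)
J(v, m) = 2*m
J(7, (-3 + 0)/(1 + 6))*l(13) = (2*((-3 + 0)/(1 + 6)))*(13*(1 + 2*13)) = (2*(-3/7))*(13*(1 + 26)) = (2*((1/7)*(-3)))*(13*27) = (2*(-3/7))*351 = -6/7*351 = -2106/7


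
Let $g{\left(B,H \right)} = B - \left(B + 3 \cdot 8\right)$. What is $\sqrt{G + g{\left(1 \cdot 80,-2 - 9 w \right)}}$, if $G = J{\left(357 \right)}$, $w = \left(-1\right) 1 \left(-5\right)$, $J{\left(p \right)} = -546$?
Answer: $i \sqrt{570} \approx 23.875 i$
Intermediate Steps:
$w = 5$ ($w = \left(-1\right) \left(-5\right) = 5$)
$g{\left(B,H \right)} = -24$ ($g{\left(B,H \right)} = B - \left(B + 24\right) = B - \left(24 + B\right) = -24$)
$G = -546$
$\sqrt{G + g{\left(1 \cdot 80,-2 - 9 w \right)}} = \sqrt{-546 - 24} = \sqrt{-570} = i \sqrt{570}$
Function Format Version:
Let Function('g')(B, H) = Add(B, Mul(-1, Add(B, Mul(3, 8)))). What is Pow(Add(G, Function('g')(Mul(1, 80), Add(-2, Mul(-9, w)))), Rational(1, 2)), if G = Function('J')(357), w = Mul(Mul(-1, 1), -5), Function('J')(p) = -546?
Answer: Mul(I, Pow(570, Rational(1, 2))) ≈ Mul(23.875, I)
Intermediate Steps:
w = 5 (w = Mul(-1, -5) = 5)
Function('g')(B, H) = -24 (Function('g')(B, H) = Add(B, Mul(-1, Add(B, 24))) = Add(B, Mul(-1, Add(24, B))) = Add(B, Add(-24, Mul(-1, B))) = -24)
G = -546
Pow(Add(G, Function('g')(Mul(1, 80), Add(-2, Mul(-9, w)))), Rational(1, 2)) = Pow(Add(-546, -24), Rational(1, 2)) = Pow(-570, Rational(1, 2)) = Mul(I, Pow(570, Rational(1, 2)))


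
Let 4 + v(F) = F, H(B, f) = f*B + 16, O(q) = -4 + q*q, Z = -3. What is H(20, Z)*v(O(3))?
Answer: -44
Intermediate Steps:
O(q) = -4 + q²
H(B, f) = 16 + B*f (H(B, f) = B*f + 16 = 16 + B*f)
v(F) = -4 + F
H(20, Z)*v(O(3)) = (16 + 20*(-3))*(-4 + (-4 + 3²)) = (16 - 60)*(-4 + (-4 + 9)) = -44*(-4 + 5) = -44*1 = -44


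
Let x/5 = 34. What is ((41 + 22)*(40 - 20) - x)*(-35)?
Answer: -38150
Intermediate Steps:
x = 170 (x = 5*34 = 170)
((41 + 22)*(40 - 20) - x)*(-35) = ((41 + 22)*(40 - 20) - 1*170)*(-35) = (63*20 - 170)*(-35) = (1260 - 170)*(-35) = 1090*(-35) = -38150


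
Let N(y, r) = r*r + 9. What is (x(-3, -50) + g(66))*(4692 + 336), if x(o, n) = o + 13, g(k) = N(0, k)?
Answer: 21997500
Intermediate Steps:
N(y, r) = 9 + r**2 (N(y, r) = r**2 + 9 = 9 + r**2)
g(k) = 9 + k**2
x(o, n) = 13 + o
(x(-3, -50) + g(66))*(4692 + 336) = ((13 - 3) + (9 + 66**2))*(4692 + 336) = (10 + (9 + 4356))*5028 = (10 + 4365)*5028 = 4375*5028 = 21997500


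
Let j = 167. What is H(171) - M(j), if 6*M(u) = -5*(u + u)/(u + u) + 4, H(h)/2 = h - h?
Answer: ⅙ ≈ 0.16667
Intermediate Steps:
H(h) = 0 (H(h) = 2*(h - h) = 2*0 = 0)
M(u) = -⅙ (M(u) = (-5*(u + u)/(u + u) + 4)/6 = (-5*2*u/(2*u) + 4)/6 = (-5*2*u*1/(2*u) + 4)/6 = (-5*1 + 4)/6 = (-5 + 4)/6 = (⅙)*(-1) = -⅙)
H(171) - M(j) = 0 - 1*(-⅙) = 0 + ⅙ = ⅙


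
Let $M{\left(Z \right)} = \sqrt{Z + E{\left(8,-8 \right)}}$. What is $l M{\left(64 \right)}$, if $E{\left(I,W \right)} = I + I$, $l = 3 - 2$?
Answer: $4 \sqrt{5} \approx 8.9443$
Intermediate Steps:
$l = 1$ ($l = 3 - 2 = 1$)
$E{\left(I,W \right)} = 2 I$
$M{\left(Z \right)} = \sqrt{16 + Z}$ ($M{\left(Z \right)} = \sqrt{Z + 2 \cdot 8} = \sqrt{Z + 16} = \sqrt{16 + Z}$)
$l M{\left(64 \right)} = 1 \sqrt{16 + 64} = 1 \sqrt{80} = 1 \cdot 4 \sqrt{5} = 4 \sqrt{5}$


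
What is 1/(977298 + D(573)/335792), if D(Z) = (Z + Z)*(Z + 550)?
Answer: 167896/164085068487 ≈ 1.0232e-6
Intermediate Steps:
D(Z) = 2*Z*(550 + Z) (D(Z) = (2*Z)*(550 + Z) = 2*Z*(550 + Z))
1/(977298 + D(573)/335792) = 1/(977298 + (2*573*(550 + 573))/335792) = 1/(977298 + (2*573*1123)*(1/335792)) = 1/(977298 + 1286958*(1/335792)) = 1/(977298 + 643479/167896) = 1/(164085068487/167896) = 167896/164085068487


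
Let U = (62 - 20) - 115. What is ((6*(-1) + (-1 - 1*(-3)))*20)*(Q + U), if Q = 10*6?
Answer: 1040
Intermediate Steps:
Q = 60
U = -73 (U = 42 - 115 = -73)
((6*(-1) + (-1 - 1*(-3)))*20)*(Q + U) = ((6*(-1) + (-1 - 1*(-3)))*20)*(60 - 73) = ((-6 + (-1 + 3))*20)*(-13) = ((-6 + 2)*20)*(-13) = -4*20*(-13) = -80*(-13) = 1040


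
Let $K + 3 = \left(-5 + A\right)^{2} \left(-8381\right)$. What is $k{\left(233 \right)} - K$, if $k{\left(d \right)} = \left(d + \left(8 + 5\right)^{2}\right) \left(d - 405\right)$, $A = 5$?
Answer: $-69141$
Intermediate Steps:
$K = -3$ ($K = -3 + \left(-5 + 5\right)^{2} \left(-8381\right) = -3 + 0^{2} \left(-8381\right) = -3 + 0 \left(-8381\right) = -3 + 0 = -3$)
$k{\left(d \right)} = \left(-405 + d\right) \left(169 + d\right)$ ($k{\left(d \right)} = \left(d + 13^{2}\right) \left(-405 + d\right) = \left(d + 169\right) \left(-405 + d\right) = \left(169 + d\right) \left(-405 + d\right) = \left(-405 + d\right) \left(169 + d\right)$)
$k{\left(233 \right)} - K = \left(-68445 + 233^{2} - 54988\right) - -3 = \left(-68445 + 54289 - 54988\right) + 3 = -69144 + 3 = -69141$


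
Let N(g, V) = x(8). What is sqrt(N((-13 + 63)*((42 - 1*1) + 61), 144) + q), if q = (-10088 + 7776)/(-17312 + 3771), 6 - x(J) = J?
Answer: I*sqrt(335410570)/13541 ≈ 1.3525*I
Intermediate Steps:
x(J) = 6 - J
N(g, V) = -2 (N(g, V) = 6 - 1*8 = 6 - 8 = -2)
q = 2312/13541 (q = -2312/(-13541) = -2312*(-1/13541) = 2312/13541 ≈ 0.17074)
sqrt(N((-13 + 63)*((42 - 1*1) + 61), 144) + q) = sqrt(-2 + 2312/13541) = sqrt(-24770/13541) = I*sqrt(335410570)/13541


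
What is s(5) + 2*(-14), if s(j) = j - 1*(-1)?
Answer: -22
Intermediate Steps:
s(j) = 1 + j (s(j) = j + 1 = 1 + j)
s(5) + 2*(-14) = (1 + 5) + 2*(-14) = 6 - 28 = -22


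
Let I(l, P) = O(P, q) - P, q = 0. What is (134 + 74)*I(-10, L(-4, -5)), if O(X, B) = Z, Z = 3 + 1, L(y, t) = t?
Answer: 1872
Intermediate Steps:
Z = 4
O(X, B) = 4
I(l, P) = 4 - P
(134 + 74)*I(-10, L(-4, -5)) = (134 + 74)*(4 - 1*(-5)) = 208*(4 + 5) = 208*9 = 1872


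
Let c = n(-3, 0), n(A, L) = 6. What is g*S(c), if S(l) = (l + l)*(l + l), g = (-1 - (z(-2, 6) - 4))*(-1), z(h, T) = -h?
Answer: -144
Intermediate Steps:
c = 6
g = -1 (g = (-1 - (-1*(-2) - 4))*(-1) = (-1 - (2 - 4))*(-1) = (-1 - 1*(-2))*(-1) = (-1 + 2)*(-1) = 1*(-1) = -1)
S(l) = 4*l² (S(l) = (2*l)*(2*l) = 4*l²)
g*S(c) = -4*6² = -4*36 = -1*144 = -144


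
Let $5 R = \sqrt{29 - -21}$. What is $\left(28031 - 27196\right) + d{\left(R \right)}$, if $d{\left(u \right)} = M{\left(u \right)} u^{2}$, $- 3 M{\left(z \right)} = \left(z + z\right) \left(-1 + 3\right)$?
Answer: $835 - \frac{8 \sqrt{2}}{3} \approx 831.23$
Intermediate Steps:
$R = \sqrt{2}$ ($R = \frac{\sqrt{29 - -21}}{5} = \frac{\sqrt{29 + 21}}{5} = \frac{\sqrt{50}}{5} = \frac{5 \sqrt{2}}{5} = \sqrt{2} \approx 1.4142$)
$M{\left(z \right)} = - \frac{4 z}{3}$ ($M{\left(z \right)} = - \frac{\left(z + z\right) \left(-1 + 3\right)}{3} = - \frac{2 z 2}{3} = - \frac{4 z}{3}$)
$d{\left(u \right)} = - \frac{4 u^{3}}{3}$ ($d{\left(u \right)} = - \frac{4 u}{3} u^{2} = - \frac{4 u^{3}}{3}$)
$\left(28031 - 27196\right) + d{\left(R \right)} = \left(28031 - 27196\right) - \frac{4 \left(\sqrt{2}\right)^{3}}{3} = 835 - \frac{4 \cdot 2 \sqrt{2}}{3} = 835 - \frac{8 \sqrt{2}}{3}$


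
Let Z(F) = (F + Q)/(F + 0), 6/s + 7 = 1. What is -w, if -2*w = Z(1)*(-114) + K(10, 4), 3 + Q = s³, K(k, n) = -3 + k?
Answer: 349/2 ≈ 174.50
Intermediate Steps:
s = -1 (s = 6/(-7 + 1) = 6/(-6) = 6*(-⅙) = -1)
Q = -4 (Q = -3 + (-1)³ = -3 - 1 = -4)
Z(F) = (-4 + F)/F (Z(F) = (F - 4)/(F + 0) = (-4 + F)/F)
w = -349/2 (w = -(((-4 + 1)/1)*(-114) + (-3 + 10))/2 = -((1*(-3))*(-114) + 7)/2 = -(-3*(-114) + 7)/2 = -(342 + 7)/2 = -½*349 = -349/2 ≈ -174.50)
-w = -1*(-349/2) = 349/2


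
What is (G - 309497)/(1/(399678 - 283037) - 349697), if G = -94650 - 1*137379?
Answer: 31582067083/20394503888 ≈ 1.5486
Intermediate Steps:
G = -232029 (G = -94650 - 137379 = -232029)
(G - 309497)/(1/(399678 - 283037) - 349697) = (-232029 - 309497)/(1/(399678 - 283037) - 349697) = -541526/(1/116641 - 349697) = -541526/(-40789007776/116641) = -541526*(-116641/40789007776) = 31582067083/20394503888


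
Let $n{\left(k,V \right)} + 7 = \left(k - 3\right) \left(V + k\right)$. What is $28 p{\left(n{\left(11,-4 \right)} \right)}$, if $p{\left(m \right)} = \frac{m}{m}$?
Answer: $28$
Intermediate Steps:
$n{\left(k,V \right)} = -7 + \left(-3 + k\right) \left(V + k\right)$ ($n{\left(k,V \right)} = -7 + \left(k - 3\right) \left(V + k\right) = -7 + \left(-3 + k\right) \left(V + k\right)$)
$p{\left(m \right)} = 1$
$28 p{\left(n{\left(11,-4 \right)} \right)} = 28 \cdot 1 = 28$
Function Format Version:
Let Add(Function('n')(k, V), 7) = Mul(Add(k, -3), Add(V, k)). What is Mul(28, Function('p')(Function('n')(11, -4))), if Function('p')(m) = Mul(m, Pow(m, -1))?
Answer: 28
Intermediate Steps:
Function('n')(k, V) = Add(-7, Mul(Add(-3, k), Add(V, k))) (Function('n')(k, V) = Add(-7, Mul(Add(k, -3), Add(V, k))) = Add(-7, Mul(Add(-3, k), Add(V, k))))
Function('p')(m) = 1
Mul(28, Function('p')(Function('n')(11, -4))) = Mul(28, 1) = 28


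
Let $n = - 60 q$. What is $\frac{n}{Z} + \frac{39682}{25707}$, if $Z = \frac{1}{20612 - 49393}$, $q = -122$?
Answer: $- \frac{5415871542758}{25707} \approx -2.1068 \cdot 10^{8}$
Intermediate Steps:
$n = 7320$ ($n = \left(-60\right) \left(-122\right) = 7320$)
$Z = - \frac{1}{28781}$ ($Z = \frac{1}{-28781} = - \frac{1}{28781} \approx -3.4745 \cdot 10^{-5}$)
$\frac{n}{Z} + \frac{39682}{25707} = \frac{7320}{- \frac{1}{28781}} + \frac{39682}{25707} = 7320 \left(-28781\right) + 39682 \cdot \frac{1}{25707} = -210676920 + \frac{39682}{25707} = - \frac{5415871542758}{25707}$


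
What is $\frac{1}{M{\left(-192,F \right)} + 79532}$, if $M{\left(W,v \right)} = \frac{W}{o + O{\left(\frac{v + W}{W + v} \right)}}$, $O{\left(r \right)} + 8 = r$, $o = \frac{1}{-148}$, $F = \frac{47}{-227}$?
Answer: $\frac{1037}{82503100} \approx 1.2569 \cdot 10^{-5}$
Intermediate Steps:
$F = - \frac{47}{227}$ ($F = 47 \left(- \frac{1}{227}\right) = - \frac{47}{227} \approx -0.20705$)
$o = - \frac{1}{148} \approx -0.0067568$
$O{\left(r \right)} = -8 + r$
$M{\left(W,v \right)} = - \frac{148 W}{1037}$ ($M{\left(W,v \right)} = \frac{W}{- \frac{1}{148} + \left(-8 + \frac{v + W}{W + v}\right)} = \frac{W}{- \frac{1}{148} - \left(8 - \frac{W + v}{W + v}\right)} = \frac{W}{- \frac{1}{148} + \left(-8 + 1\right)} = \frac{W}{- \frac{1}{148} - 7} = \frac{W}{- \frac{1037}{148}} = - \frac{148 W}{1037}$)
$\frac{1}{M{\left(-192,F \right)} + 79532} = \frac{1}{\left(- \frac{148}{1037}\right) \left(-192\right) + 79532} = \frac{1}{\frac{28416}{1037} + 79532} = \frac{1}{\frac{82503100}{1037}} = \frac{1037}{82503100}$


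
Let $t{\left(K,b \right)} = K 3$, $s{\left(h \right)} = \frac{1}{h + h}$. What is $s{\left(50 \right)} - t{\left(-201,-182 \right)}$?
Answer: $\frac{60301}{100} \approx 603.01$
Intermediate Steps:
$s{\left(h \right)} = \frac{1}{2 h}$
$t{\left(K,b \right)} = 3 K$
$s{\left(50 \right)} - t{\left(-201,-182 \right)} = \frac{1}{2 \cdot 50} - 3 \left(-201\right) = \frac{1}{2} \cdot \frac{1}{50} - -603 = \frac{1}{100} + 603 = \frac{60301}{100}$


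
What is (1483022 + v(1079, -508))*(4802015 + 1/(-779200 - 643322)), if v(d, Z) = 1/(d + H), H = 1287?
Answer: 23968719781042565106937/3365687052 ≈ 7.1215e+12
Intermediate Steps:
v(d, Z) = 1/(1287 + d) (v(d, Z) = 1/(d + 1287) = 1/(1287 + d))
(1483022 + v(1079, -508))*(4802015 + 1/(-779200 - 643322)) = (1483022 + 1/(1287 + 1079))*(4802015 + 1/(-779200 - 643322)) = (1483022 + 1/2366)*(4802015 + 1/(-1422522)) = (1483022 + 1/2366)*(4802015 - 1/1422522) = (3508830053/2366)*(6830971981829/1422522) = 23968719781042565106937/3365687052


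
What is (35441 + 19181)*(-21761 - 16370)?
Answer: -2082791482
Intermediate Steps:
(35441 + 19181)*(-21761 - 16370) = 54622*(-38131) = -2082791482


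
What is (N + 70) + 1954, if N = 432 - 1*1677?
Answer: 779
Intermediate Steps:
N = -1245 (N = 432 - 1677 = -1245)
(N + 70) + 1954 = (-1245 + 70) + 1954 = -1175 + 1954 = 779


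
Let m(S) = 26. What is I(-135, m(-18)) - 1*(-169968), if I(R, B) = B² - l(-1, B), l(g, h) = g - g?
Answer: 170644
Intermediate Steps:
l(g, h) = 0
I(R, B) = B² (I(R, B) = B² - 1*0 = B² + 0 = B²)
I(-135, m(-18)) - 1*(-169968) = 26² - 1*(-169968) = 676 + 169968 = 170644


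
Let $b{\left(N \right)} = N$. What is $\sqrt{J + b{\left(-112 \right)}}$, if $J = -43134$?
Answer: $i \sqrt{43246} \approx 207.96 i$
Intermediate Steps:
$\sqrt{J + b{\left(-112 \right)}} = \sqrt{-43134 - 112} = \sqrt{-43246} = i \sqrt{43246}$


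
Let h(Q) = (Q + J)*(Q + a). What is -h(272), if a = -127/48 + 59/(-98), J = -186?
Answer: -27180515/1176 ≈ -23113.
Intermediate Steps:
a = -7639/2352 (a = -127*1/48 + 59*(-1/98) = -127/48 - 59/98 = -7639/2352 ≈ -3.2479)
h(Q) = (-186 + Q)*(-7639/2352 + Q) (h(Q) = (Q - 186)*(Q - 7639/2352) = (-186 + Q)*(-7639/2352 + Q))
-h(272) = -(236809/392 + 272² - 445111/2352*272) = -(236809/392 + 73984 - 7566887/147) = -1*27180515/1176 = -27180515/1176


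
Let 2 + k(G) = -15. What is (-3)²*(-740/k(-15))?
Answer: 6660/17 ≈ 391.76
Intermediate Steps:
k(G) = -17 (k(G) = -2 - 15 = -17)
(-3)²*(-740/k(-15)) = (-3)²*(-740/(-17)) = 9*(-740*(-1/17)) = 9*(740/17) = 6660/17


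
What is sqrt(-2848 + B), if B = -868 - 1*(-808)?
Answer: 2*I*sqrt(727) ≈ 53.926*I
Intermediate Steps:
B = -60 (B = -868 + 808 = -60)
sqrt(-2848 + B) = sqrt(-2848 - 60) = sqrt(-2908) = 2*I*sqrt(727)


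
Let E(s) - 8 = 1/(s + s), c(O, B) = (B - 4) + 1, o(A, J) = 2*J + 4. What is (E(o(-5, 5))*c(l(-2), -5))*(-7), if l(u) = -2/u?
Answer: 450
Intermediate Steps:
o(A, J) = 4 + 2*J
c(O, B) = -3 + B (c(O, B) = (-4 + B) + 1 = -3 + B)
E(s) = 8 + 1/(2*s) (E(s) = 8 + 1/(s + s) = 8 + 1/(2*s))
(E(o(-5, 5))*c(l(-2), -5))*(-7) = ((8 + 1/(2*(4 + 2*5)))*(-3 - 5))*(-7) = ((8 + 1/(2*(4 + 10)))*(-8))*(-7) = ((8 + (1/2)/14)*(-8))*(-7) = ((8 + (1/2)*(1/14))*(-8))*(-7) = ((8 + 1/28)*(-8))*(-7) = ((225/28)*(-8))*(-7) = -450/7*(-7) = 450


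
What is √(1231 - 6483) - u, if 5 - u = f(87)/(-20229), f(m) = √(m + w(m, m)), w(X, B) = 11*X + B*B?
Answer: -5 - √957/6743 + 2*I*√1313 ≈ -5.0046 + 72.471*I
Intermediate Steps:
w(X, B) = B² + 11*X (w(X, B) = 11*X + B² = B² + 11*X)
f(m) = √(m² + 12*m) (f(m) = √(m + (m² + 11*m)) = √(m² + 12*m))
u = 5 + √957/6743 (u = 5 - √(87*(12 + 87))/(-20229) = 5 - √(87*99)*(-1)/20229 = 5 - √8613*(-1)/20229 = 5 - 3*√957*(-1)/20229 = 5 - (-1)*√957/6743 = 5 + √957/6743 ≈ 5.0046)
√(1231 - 6483) - u = √(1231 - 6483) - (5 + √957/6743) = √(-5252) + (-5 - √957/6743) = 2*I*√1313 + (-5 - √957/6743) = -5 - √957/6743 + 2*I*√1313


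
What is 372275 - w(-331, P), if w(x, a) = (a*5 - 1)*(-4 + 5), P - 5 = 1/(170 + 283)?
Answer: 168629698/453 ≈ 3.7225e+5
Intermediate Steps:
P = 2266/453 (P = 5 + 1/(170 + 283) = 5 + 1/453 = 2266/453 ≈ 5.0022)
w(x, a) = -1 + 5*a (w(x, a) = (5*a - 1)*1 = (-1 + 5*a)*1 = -1 + 5*a)
372275 - w(-331, P) = 372275 - (-1 + 5*(2266/453)) = 372275 - (-1 + 11330/453) = 372275 - 1*10877/453 = 372275 - 10877/453 = 168629698/453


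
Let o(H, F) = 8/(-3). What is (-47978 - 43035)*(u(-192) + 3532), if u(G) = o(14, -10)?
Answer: -963645644/3 ≈ -3.2121e+8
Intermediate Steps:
o(H, F) = -8/3 (o(H, F) = 8*(-⅓) = -8/3)
u(G) = -8/3
(-47978 - 43035)*(u(-192) + 3532) = (-47978 - 43035)*(-8/3 + 3532) = -91013*10588/3 = -963645644/3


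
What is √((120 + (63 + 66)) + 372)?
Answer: 3*√69 ≈ 24.920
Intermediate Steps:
√((120 + (63 + 66)) + 372) = √((120 + 129) + 372) = √(249 + 372) = √621 = 3*√69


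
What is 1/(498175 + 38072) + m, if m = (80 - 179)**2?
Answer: 5255756848/536247 ≈ 9801.0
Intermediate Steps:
m = 9801 (m = (-99)**2 = 9801)
1/(498175 + 38072) + m = 1/(498175 + 38072) + 9801 = 1/536247 + 9801 = 5255756848/536247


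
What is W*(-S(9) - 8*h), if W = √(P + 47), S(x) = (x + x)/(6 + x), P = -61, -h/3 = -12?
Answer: -1446*I*√14/5 ≈ -1082.1*I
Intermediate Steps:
h = 36 (h = -3*(-12) = 36)
S(x) = 2*x/(6 + x) (S(x) = (2*x)/(6 + x) = 2*x/(6 + x))
W = I*√14 (W = √(-61 + 47) = √(-14) = I*√14 ≈ 3.7417*I)
W*(-S(9) - 8*h) = (I*√14)*(-2*9/(6 + 9) - 8*36) = (I*√14)*(-2*9/15 - 288) = (I*√14)*(-1*6/5 - 288) = (I*√14)*(-6/5 - 288) = (I*√14)*(-1446/5) = -1446*I*√14/5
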